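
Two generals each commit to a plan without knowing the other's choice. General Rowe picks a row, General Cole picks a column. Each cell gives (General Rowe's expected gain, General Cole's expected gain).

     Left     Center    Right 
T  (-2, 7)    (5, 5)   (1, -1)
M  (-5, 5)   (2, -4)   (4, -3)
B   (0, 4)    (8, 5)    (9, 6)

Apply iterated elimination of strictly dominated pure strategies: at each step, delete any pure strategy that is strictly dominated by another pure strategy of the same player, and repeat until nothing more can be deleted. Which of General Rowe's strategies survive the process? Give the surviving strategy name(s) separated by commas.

B

General Rowe's strategy T is strictly dominated by B (Left: 0>-2, Center: 8>5, Right: 9>1) and is removed.
General Rowe's strategy M is strictly dominated by B (Left: 0>-5, Center: 8>2, Right: 9>4) and is removed.
General Cole's strategy Left is strictly dominated by Center (B: 5>4) and is removed.
Column Center is eliminated: Right beats it against every remaining row (B: 6>5).
Among the remaining strategies, none is strictly dominated by another pure strategy of the same player, so the elimination stops.
Surviving strategies — General Rowe: {B}; General Cole: {Right}.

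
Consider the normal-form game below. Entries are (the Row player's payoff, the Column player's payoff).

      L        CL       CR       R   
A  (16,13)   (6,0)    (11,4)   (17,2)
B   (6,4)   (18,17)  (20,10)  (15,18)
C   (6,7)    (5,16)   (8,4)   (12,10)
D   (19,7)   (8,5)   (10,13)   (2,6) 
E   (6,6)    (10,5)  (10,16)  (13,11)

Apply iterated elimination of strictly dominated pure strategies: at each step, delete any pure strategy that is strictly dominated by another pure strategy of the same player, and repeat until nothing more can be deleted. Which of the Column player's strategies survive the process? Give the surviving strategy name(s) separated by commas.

L, CR, R

The Row player's strategy C is strictly dominated by A (L: 16>6, CL: 6>5, CR: 11>8, R: 17>12) and is removed.
Column CL is eliminated: R beats it against every remaining row (A: 2>0, B: 18>17, D: 6>5, E: 11>5).
For the Row player, A strictly dominates E on the remaining columns (L: 16>6, CR: 11>10, R: 17>13); eliminate E.
Among the remaining strategies, none is strictly dominated by another pure strategy of the same player, so the elimination stops.
Surviving strategies — the Row player: {A, B, D}; the Column player: {L, CR, R}.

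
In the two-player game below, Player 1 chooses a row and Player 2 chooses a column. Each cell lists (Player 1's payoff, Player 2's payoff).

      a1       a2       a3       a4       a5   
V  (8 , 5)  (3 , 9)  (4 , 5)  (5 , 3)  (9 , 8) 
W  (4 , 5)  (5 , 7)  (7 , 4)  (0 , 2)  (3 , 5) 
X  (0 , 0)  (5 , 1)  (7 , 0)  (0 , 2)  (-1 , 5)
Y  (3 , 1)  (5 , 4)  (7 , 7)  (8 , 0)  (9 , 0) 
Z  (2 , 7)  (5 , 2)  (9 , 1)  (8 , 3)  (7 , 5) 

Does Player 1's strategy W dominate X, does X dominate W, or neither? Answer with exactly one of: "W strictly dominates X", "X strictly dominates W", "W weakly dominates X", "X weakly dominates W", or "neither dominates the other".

Compare W to X across each opponent action: a1: 4>0, a2: 5=5, a3: 7=7, a4: 0=0, a5: 3>-1.
W is at least as good everywhere and strictly better somewhere (tied only at a2, a3, a4), so W weakly but not strictly dominates X.

W weakly dominates X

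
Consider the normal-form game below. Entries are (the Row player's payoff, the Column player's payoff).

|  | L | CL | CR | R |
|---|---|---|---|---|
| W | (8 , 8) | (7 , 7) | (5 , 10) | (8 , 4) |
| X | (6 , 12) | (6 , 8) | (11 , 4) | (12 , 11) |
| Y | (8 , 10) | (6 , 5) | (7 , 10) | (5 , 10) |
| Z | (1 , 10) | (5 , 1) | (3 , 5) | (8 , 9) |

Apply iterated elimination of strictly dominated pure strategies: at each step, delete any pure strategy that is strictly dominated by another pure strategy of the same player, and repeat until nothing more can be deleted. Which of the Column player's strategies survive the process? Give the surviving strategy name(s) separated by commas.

The Row player's strategy Z is strictly dominated by X (L: 6>1, CL: 6>5, CR: 11>3, R: 12>8) and is removed.
For the Column player, L strictly dominates CL on the remaining rows (W: 8>7, X: 12>8, Y: 10>5); eliminate CL.
Among the remaining strategies, none is strictly dominated by another pure strategy of the same player, so the elimination stops.
Surviving strategies — the Row player: {W, X, Y}; the Column player: {L, CR, R}.

L, CR, R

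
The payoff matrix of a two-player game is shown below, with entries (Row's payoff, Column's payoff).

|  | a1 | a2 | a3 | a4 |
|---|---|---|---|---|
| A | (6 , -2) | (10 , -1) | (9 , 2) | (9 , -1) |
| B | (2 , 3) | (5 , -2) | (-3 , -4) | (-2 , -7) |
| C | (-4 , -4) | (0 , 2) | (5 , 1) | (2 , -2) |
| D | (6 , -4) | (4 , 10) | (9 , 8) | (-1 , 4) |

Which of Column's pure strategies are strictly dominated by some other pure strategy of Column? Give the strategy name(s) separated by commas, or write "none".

a4

a1: no other strategy beats it everywhere (a2 at B (3>-2); a3 at B (3>-4); a4 at B (3>-7)).
Nothing dominates a2: a1 at A (-1>-2); a3 at B (-2>-4); a4 at A (-1=-1).
a3 is not dominated — it holds its own against a1 at A (2>-2); a2 at A (2>-1); a4 at A (2>-1).
a4: dominated, since a3 does at least as well everywhere (A: 2>-1, B: -4>-7, C: 1>-2, D: 8>4).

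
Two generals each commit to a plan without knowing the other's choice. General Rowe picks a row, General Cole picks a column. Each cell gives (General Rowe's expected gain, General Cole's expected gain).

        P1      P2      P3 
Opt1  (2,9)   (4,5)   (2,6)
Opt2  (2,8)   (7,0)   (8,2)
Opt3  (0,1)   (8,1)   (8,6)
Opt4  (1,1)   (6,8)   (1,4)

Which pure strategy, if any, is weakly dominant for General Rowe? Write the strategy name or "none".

Opt1 fails to dominate Opt2 at P2 (4<7).
Opt2 fails to dominate Opt3 at P2 (7<8).
Opt3 fails to dominate Opt1 at P1 (0<2).
Opt4 fails to dominate Opt1 at P1 (1<2).
No single strategy dominates all the others.

none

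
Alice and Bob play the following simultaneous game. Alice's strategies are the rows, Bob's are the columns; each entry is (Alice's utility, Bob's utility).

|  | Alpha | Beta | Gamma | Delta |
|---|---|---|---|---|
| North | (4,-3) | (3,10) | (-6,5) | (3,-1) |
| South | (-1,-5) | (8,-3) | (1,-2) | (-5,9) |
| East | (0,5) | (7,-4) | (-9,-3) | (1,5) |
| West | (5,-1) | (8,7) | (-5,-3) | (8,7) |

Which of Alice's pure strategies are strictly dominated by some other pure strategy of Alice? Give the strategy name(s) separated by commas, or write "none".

North is strictly dominated by West (Alpha: 5>4, Beta: 8>3, Gamma: -5>-6, Delta: 8>3).
Nothing dominates South: North at Beta (8>3); East at Beta (8>7); West at Beta (8=8).
West strictly dominates East — Alpha: 5>0, Beta: 8>7, Gamma: -5>-9, Delta: 8>1.
West: no other strategy beats it everywhere (North at Alpha (5>4); South at Alpha (5>-1); East at Alpha (5>0)).

North, East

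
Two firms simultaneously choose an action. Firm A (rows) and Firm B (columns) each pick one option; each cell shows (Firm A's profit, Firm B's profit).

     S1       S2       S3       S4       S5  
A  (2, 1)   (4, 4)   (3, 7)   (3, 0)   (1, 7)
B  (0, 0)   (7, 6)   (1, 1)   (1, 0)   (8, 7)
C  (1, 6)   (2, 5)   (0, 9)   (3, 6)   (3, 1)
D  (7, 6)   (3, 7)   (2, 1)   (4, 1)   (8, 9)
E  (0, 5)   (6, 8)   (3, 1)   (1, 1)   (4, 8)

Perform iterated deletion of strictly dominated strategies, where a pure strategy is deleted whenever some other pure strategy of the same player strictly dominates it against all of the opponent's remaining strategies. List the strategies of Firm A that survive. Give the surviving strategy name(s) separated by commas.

Row C is eliminated: D beats it against every remaining column (S1: 7>1, S2: 3>2, S3: 2>0, S4: 4>3, S5: 8>3).
Column S1 is eliminated: S2 beats it against every remaining row (A: 4>1, B: 6>0, D: 7>6, E: 8>5).
Firm B's strategy S4 is strictly dominated by S2 (A: 4>0, B: 6>0, D: 7>1, E: 8>1) and is removed.
Among the remaining strategies, none is strictly dominated by another pure strategy of the same player, so the elimination stops.
Surviving strategies — Firm A: {A, B, D, E}; Firm B: {S2, S3, S5}.

A, B, D, E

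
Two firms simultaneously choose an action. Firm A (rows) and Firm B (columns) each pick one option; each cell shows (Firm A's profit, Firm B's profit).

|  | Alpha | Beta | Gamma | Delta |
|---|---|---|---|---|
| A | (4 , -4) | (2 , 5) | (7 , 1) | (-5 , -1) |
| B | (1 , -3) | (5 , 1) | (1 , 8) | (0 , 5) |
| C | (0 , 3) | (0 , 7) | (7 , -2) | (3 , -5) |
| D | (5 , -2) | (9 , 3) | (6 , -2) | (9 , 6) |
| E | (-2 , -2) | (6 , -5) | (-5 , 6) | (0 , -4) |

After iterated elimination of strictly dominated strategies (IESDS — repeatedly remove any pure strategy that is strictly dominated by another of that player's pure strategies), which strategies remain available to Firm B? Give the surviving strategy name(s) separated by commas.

Row B is eliminated: D beats it against every remaining column (Alpha: 5>1, Beta: 9>5, Gamma: 6>1, Delta: 9>0).
Firm A's strategy E is strictly dominated by D (Alpha: 5>-2, Beta: 9>6, Gamma: 6>-5, Delta: 9>0) and is removed.
Firm B's strategy Alpha is strictly dominated by Beta (A: 5>-4, C: 7>3, D: 3>-2) and is removed.
Firm B's strategy Gamma is strictly dominated by Beta (A: 5>1, C: 7>-2, D: 3>-2) and is removed.
For Firm A, D strictly dominates A on the remaining columns (Beta: 9>2, Delta: 9>-5); eliminate A.
Firm A's strategy C is strictly dominated by D (Beta: 9>0, Delta: 9>3) and is removed.
For Firm B, Delta strictly dominates Beta on the remaining rows (D: 6>3); eliminate Beta.
Among the remaining strategies, none is strictly dominated by another pure strategy of the same player, so the elimination stops.
Surviving strategies — Firm A: {D}; Firm B: {Delta}.

Delta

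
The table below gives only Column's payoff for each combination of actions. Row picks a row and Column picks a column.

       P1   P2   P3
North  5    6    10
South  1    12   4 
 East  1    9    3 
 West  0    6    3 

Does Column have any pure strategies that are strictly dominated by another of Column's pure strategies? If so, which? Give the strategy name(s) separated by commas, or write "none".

P2 strictly dominates P1 — North: 6>5, South: 12>1, East: 9>1, West: 6>0.
P2 is not dominated — it holds its own against P1 at North (6>5); P3 at South (12>4).
P3: no other strategy beats it everywhere (P1 at North (10>5); P2 at North (10>6)).

P1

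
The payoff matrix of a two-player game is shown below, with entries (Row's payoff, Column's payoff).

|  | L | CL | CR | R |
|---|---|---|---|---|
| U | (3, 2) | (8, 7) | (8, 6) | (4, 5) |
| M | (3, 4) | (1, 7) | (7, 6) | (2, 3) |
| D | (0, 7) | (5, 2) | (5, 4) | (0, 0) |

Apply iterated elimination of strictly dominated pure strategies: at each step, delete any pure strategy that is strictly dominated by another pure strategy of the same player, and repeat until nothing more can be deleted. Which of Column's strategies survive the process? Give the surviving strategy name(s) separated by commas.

CL

Row's strategy D is strictly dominated by U (L: 3>0, CL: 8>5, CR: 8>5, R: 4>0) and is removed.
Column's strategy L is strictly dominated by CL (U: 7>2, M: 7>4) and is removed.
Row M is eliminated: U beats it against every remaining column (CL: 8>1, CR: 8>7, R: 4>2).
Column CR is eliminated: CL beats it against every remaining row (U: 7>6).
For Column, CL strictly dominates R on the remaining rows (U: 7>5); eliminate R.
Among the remaining strategies, none is strictly dominated by another pure strategy of the same player, so the elimination stops.
Surviving strategies — Row: {U}; Column: {CL}.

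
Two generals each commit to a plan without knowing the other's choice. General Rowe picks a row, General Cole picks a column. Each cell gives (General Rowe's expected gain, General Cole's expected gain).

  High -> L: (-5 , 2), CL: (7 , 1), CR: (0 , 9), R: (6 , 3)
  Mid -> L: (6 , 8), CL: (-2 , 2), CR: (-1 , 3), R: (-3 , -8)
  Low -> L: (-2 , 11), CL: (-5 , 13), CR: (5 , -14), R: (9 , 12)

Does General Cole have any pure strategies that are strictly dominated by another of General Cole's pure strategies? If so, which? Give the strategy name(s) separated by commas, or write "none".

none

L: no other strategy beats it everywhere (CL at High (2>1); CR at Mid (8>3); R at Mid (8>-8)).
CL is not dominated — it holds its own against L at Low (13>11); CR at Low (13>-14); R at Mid (2>-8).
CR is not dominated — it holds its own against L at High (9>2); CL at High (9>1); R at High (9>3).
Nothing dominates R: L at High (3>2); CL at High (3>1); CR at Low (12>-14).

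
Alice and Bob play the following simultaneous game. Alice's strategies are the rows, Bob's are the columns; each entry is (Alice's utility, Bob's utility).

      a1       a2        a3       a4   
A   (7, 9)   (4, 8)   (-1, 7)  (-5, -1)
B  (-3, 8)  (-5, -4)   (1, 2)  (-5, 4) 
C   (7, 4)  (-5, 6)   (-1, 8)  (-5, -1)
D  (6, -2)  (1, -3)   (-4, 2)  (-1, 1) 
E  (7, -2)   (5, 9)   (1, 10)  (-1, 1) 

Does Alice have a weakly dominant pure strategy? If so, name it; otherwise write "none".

E vs A: a1: 7=7, a2: 5>4, a3: 1>-1, a4: -1>-5.
E vs B: a1: 7>-3, a2: 5>-5, a3: 1=1, a4: -1>-5.
E vs C: a1: 7=7, a2: 5>-5, a3: 1>-1, a4: -1>-5.
E vs D: a1: 7>6, a2: 5>1, a3: 1>-4, a4: -1=-1.
E is at least as good as every other strategy against every opponent action, so it is weakly dominant.

E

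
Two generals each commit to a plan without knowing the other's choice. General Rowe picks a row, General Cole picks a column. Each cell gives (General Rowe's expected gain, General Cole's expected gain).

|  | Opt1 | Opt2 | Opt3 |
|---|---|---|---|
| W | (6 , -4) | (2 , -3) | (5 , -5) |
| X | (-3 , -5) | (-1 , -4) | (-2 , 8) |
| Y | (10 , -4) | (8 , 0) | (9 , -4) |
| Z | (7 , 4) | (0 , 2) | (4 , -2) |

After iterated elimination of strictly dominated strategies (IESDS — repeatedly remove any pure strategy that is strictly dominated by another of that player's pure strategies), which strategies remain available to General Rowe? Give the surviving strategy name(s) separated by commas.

For General Rowe, Y strictly dominates W on the remaining columns (Opt1: 10>6, Opt2: 8>2, Opt3: 9>5); eliminate W.
General Rowe's strategy X is strictly dominated by Y (Opt1: 10>-3, Opt2: 8>-1, Opt3: 9>-2) and is removed.
Row Z is eliminated: Y beats it against every remaining column (Opt1: 10>7, Opt2: 8>0, Opt3: 9>4).
General Cole's strategy Opt1 is strictly dominated by Opt2 (Y: 0>-4) and is removed.
Column Opt3 is eliminated: Opt2 beats it against every remaining row (Y: 0>-4).
Among the remaining strategies, none is strictly dominated by another pure strategy of the same player, so the elimination stops.
Surviving strategies — General Rowe: {Y}; General Cole: {Opt2}.

Y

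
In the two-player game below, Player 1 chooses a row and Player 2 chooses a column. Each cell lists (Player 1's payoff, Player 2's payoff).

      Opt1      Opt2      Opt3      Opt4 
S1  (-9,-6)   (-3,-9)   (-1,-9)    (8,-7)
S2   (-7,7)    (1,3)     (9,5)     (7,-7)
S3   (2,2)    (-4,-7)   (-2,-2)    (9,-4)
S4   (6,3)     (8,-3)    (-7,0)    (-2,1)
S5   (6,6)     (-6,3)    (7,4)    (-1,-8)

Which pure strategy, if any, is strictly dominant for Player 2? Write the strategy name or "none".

Opt1 vs Opt2: S1: -6>-9, S2: 7>3, S3: 2>-7, S4: 3>-3, S5: 6>3.
Opt1 vs Opt3: S1: -6>-9, S2: 7>5, S3: 2>-2, S4: 3>0, S5: 6>4.
Opt1 vs Opt4: S1: -6>-7, S2: 7>-7, S3: 2>-4, S4: 3>1, S5: 6>-8.
Opt1 strictly beats every other strategy against every opponent action, so it is strictly dominant.

Opt1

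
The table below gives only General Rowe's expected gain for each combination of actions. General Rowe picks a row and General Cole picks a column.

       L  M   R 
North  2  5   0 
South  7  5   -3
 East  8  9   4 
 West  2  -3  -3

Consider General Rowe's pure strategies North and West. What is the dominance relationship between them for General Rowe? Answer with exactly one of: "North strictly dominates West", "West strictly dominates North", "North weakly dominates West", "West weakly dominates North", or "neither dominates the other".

Compare North to West across each opponent action: L: 2=2, M: 5>-3, R: 0>-3.
North is at least as good everywhere and strictly better somewhere (tied only at L), so North weakly but not strictly dominates West.

North weakly dominates West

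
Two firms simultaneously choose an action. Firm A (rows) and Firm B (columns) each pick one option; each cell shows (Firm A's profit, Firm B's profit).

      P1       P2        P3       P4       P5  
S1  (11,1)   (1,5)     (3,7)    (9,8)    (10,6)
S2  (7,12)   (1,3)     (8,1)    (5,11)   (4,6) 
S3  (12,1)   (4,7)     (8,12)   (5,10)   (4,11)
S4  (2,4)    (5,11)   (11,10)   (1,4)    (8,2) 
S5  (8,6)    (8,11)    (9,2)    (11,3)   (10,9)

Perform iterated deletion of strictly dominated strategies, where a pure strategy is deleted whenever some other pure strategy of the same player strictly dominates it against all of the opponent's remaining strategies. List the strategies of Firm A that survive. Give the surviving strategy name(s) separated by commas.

S1, S4, S5

Firm A's strategy S2 is strictly dominated by S5 (P1: 8>7, P2: 8>1, P3: 9>8, P4: 11>5, P5: 10>4) and is removed.
For Firm B, P2 strictly dominates P1 on the remaining rows (S1: 5>1, S3: 7>1, S4: 11>4, S5: 11>6); eliminate P1.
Firm A's strategy S3 is strictly dominated by S5 (P2: 8>4, P3: 9>8, P4: 11>5, P5: 10>4) and is removed.
Among the remaining strategies, none is strictly dominated by another pure strategy of the same player, so the elimination stops.
Surviving strategies — Firm A: {S1, S4, S5}; Firm B: {P2, P3, P4, P5}.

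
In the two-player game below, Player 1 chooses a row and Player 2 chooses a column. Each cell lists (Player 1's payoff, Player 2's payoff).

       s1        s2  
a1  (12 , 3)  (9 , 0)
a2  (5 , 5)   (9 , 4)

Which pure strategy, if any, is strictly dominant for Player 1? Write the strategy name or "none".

none

a1 fails to dominate a2 at s2 (9=9).
a2 fails to dominate a1 at s1 (5<12).
No single strategy dominates all the others.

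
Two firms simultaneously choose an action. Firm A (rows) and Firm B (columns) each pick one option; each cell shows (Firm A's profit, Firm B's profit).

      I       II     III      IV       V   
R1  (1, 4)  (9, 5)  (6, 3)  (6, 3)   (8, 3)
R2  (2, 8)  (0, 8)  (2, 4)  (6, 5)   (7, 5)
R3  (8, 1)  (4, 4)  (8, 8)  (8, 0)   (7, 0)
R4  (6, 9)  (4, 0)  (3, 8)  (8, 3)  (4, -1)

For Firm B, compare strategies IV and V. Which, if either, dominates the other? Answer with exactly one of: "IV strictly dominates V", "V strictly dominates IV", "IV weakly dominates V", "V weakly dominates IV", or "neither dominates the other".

Compare IV to V across every action of Firm A: R1: 3=3, R2: 5=5, R3: 0=0, R4: 3>-1.
IV is at least as good everywhere and strictly better somewhere (tied only at R1, R2, R3), so IV weakly but not strictly dominates V.

IV weakly dominates V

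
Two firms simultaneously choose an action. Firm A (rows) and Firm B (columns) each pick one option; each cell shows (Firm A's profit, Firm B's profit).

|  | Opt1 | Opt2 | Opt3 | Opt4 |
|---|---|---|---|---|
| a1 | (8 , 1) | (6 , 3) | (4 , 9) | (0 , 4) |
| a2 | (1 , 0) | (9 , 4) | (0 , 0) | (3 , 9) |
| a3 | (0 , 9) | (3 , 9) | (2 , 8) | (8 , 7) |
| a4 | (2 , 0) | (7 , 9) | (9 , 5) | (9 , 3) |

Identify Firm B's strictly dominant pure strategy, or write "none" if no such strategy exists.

none

Opt1 fails to dominate Opt2 at a1 (1<3).
Opt2 fails to dominate Opt1 at a3 (9=9).
Opt3 fails to dominate Opt1 at a2 (0=0).
Opt4 fails to dominate Opt1 at a3 (7<9).
No single strategy dominates all the others.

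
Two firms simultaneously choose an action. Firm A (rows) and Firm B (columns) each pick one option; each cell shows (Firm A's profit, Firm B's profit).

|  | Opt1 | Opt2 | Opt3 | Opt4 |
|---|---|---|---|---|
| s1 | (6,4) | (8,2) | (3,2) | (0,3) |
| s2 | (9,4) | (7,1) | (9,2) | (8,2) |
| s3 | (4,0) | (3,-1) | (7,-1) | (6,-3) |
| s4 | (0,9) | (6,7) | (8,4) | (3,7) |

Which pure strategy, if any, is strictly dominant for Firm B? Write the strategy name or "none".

Opt1 vs Opt2: s1: 4>2, s2: 4>1, s3: 0>-1, s4: 9>7.
Opt1 vs Opt3: s1: 4>2, s2: 4>2, s3: 0>-1, s4: 9>4.
Opt1 vs Opt4: s1: 4>3, s2: 4>2, s3: 0>-3, s4: 9>7.
Opt1 strictly beats every other strategy against every opponent action, so it is strictly dominant.

Opt1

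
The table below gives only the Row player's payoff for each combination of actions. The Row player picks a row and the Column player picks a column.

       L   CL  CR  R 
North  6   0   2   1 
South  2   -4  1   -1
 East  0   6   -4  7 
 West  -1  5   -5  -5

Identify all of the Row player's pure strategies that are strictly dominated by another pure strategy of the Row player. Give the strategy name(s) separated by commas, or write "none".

North is not dominated — it holds its own against South at L (6>2); East at L (6>0); West at L (6>-1).
South: dominated, since North does at least as well everywhere (L: 6>2, CL: 0>-4, CR: 2>1, R: 1>-1).
Nothing dominates East: North at CL (6>0); South at CL (6>-4); West at L (0>-1).
West is strictly dominated by East (L: 0>-1, CL: 6>5, CR: -4>-5, R: 7>-5).

South, West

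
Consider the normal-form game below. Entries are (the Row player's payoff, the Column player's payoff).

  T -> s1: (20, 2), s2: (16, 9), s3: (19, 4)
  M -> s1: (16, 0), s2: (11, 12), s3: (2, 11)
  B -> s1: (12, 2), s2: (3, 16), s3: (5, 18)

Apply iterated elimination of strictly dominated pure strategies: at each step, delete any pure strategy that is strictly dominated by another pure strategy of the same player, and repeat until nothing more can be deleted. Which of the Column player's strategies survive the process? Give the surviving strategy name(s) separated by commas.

s2

The Row player's strategy M is strictly dominated by T (s1: 20>16, s2: 16>11, s3: 19>2) and is removed.
The Row player's strategy B is strictly dominated by T (s1: 20>12, s2: 16>3, s3: 19>5) and is removed.
The Column player's strategy s1 is strictly dominated by s2 (T: 9>2) and is removed.
The Column player's strategy s3 is strictly dominated by s2 (T: 9>4) and is removed.
Among the remaining strategies, none is strictly dominated by another pure strategy of the same player, so the elimination stops.
Surviving strategies — the Row player: {T}; the Column player: {s2}.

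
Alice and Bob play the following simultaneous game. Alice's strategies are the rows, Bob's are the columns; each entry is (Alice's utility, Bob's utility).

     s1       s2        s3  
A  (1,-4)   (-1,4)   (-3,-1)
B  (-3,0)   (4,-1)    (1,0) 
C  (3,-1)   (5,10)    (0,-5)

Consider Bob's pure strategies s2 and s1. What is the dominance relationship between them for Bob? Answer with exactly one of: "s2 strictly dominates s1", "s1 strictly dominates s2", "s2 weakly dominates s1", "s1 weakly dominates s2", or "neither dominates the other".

neither dominates the other

s2's payoffs vs s1's, by Alice's action — A: 4>-4, B: -1<0, C: 10>-1.
s2 does better at A, C but worse at B; neither strategy dominates the other.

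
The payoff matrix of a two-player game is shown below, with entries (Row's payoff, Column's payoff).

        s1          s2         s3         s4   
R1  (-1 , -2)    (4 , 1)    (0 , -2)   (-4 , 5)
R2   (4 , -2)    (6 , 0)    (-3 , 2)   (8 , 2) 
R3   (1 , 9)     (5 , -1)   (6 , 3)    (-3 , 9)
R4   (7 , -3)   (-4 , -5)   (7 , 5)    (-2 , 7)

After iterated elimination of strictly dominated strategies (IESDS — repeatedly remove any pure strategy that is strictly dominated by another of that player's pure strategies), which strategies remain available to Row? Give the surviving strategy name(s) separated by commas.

R2, R4

Row R1 is eliminated: R3 beats it against every remaining column (s1: 1>-1, s2: 5>4, s3: 6>0, s4: -3>-4).
Column s2 is eliminated: s3 beats it against every remaining row (R2: 2>0, R3: 3>-1, R4: 5>-5).
For Row, R4 strictly dominates R3 on the remaining columns (s1: 7>1, s3: 7>6, s4: -2>-3); eliminate R3.
Column s1 is eliminated: s3 beats it against every remaining row (R2: 2>-2, R4: 5>-3).
Among the remaining strategies, none is strictly dominated by another pure strategy of the same player, so the elimination stops.
Surviving strategies — Row: {R2, R4}; Column: {s3, s4}.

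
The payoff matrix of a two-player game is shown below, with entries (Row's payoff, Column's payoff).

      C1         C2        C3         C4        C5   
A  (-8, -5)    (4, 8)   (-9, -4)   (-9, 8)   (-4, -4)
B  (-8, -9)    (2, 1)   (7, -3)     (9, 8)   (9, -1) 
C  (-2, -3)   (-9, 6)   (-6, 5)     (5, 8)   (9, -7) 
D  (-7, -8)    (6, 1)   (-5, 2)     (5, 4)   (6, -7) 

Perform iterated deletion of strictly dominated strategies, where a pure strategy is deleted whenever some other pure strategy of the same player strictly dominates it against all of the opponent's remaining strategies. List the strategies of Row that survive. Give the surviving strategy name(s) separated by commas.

B

For Row, D strictly dominates A on the remaining columns (C1: -7>-8, C2: 6>4, C3: -5>-9, C4: 5>-9, C5: 6>-4); eliminate A.
Column C1 is eliminated: C2 beats it against every remaining row (B: 1>-9, C: 6>-3, D: 1>-8).
Column's strategy C2 is strictly dominated by C4 (B: 8>1, C: 8>6, D: 4>1) and is removed.
For Row, B strictly dominates D on the remaining columns (C3: 7>-5, C4: 9>5, C5: 9>6); eliminate D.
Column's strategy C3 is strictly dominated by C4 (B: 8>-3, C: 8>5) and is removed.
For Column, C4 strictly dominates C5 on the remaining rows (B: 8>-1, C: 8>-7); eliminate C5.
For Row, B strictly dominates C on the remaining columns (C4: 9>5); eliminate C.
Among the remaining strategies, none is strictly dominated by another pure strategy of the same player, so the elimination stops.
Surviving strategies — Row: {B}; Column: {C4}.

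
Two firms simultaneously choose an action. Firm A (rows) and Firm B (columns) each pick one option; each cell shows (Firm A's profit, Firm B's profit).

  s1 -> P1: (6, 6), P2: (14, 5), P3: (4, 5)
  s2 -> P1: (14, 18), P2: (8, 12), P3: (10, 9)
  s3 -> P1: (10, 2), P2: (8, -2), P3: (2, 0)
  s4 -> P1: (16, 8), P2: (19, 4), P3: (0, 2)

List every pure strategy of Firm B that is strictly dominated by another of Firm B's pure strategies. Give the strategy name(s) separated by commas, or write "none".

P2, P3

P1 is not dominated — it holds its own against P2 at s1 (6>5); P3 at s1 (6>5).
P1 strictly dominates P2 — s1: 6>5, s2: 18>12, s3: 2>-2, s4: 8>4.
P3: dominated, since P1 does at least as well everywhere (s1: 6>5, s2: 18>9, s3: 2>0, s4: 8>2).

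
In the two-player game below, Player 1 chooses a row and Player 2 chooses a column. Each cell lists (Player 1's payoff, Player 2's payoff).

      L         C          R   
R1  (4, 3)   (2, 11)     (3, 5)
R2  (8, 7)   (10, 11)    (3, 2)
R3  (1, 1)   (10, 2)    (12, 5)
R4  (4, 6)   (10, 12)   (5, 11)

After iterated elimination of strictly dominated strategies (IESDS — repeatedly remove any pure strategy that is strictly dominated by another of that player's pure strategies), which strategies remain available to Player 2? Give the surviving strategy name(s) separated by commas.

C, R

Column L is eliminated: C beats it against every remaining row (R1: 11>3, R2: 11>7, R3: 2>1, R4: 12>6).
Row R1 is eliminated: R3 beats it against every remaining column (C: 10>2, R: 12>3).
Among the remaining strategies, none is strictly dominated by another pure strategy of the same player, so the elimination stops.
Surviving strategies — Player 1: {R2, R3, R4}; Player 2: {C, R}.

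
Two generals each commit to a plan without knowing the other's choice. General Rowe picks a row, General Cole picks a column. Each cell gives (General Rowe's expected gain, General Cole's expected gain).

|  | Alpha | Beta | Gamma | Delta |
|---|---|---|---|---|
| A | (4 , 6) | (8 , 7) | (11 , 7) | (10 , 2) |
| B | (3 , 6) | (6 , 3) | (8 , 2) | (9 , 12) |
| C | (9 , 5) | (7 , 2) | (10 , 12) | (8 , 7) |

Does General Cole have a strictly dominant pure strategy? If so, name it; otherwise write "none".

Alpha fails to dominate Beta at A (6<7).
Beta fails to dominate Alpha at B (3<6).
Gamma fails to dominate Alpha at B (2<6).
Delta fails to dominate Alpha at A (2<6).
No single strategy dominates all the others.

none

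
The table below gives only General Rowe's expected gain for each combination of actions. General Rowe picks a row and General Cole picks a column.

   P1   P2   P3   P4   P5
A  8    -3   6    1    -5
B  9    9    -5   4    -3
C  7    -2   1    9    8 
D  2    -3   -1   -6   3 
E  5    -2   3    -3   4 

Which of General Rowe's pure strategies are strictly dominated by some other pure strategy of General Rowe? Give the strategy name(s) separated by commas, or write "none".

D

Nothing dominates A: B at P3 (6>-5); C at P1 (8>7); D at P1 (8>2); E at P1 (8>5).
B: no other strategy beats it everywhere (A at P1 (9>8); C at P1 (9>7); D at P1 (9>2); E at P1 (9>5)).
C is not dominated — it holds its own against A at P2 (-2>-3); B at P3 (1>-5); D at P1 (7>2); E at P1 (7>5).
D is strictly dominated by C (P1: 7>2, P2: -2>-3, P3: 1>-1, P4: 9>-6, P5: 8>3).
E: no other strategy beats it everywhere (A at P2 (-2>-3); B at P3 (3>-5); C at P2 (-2=-2); D at P1 (5>2)).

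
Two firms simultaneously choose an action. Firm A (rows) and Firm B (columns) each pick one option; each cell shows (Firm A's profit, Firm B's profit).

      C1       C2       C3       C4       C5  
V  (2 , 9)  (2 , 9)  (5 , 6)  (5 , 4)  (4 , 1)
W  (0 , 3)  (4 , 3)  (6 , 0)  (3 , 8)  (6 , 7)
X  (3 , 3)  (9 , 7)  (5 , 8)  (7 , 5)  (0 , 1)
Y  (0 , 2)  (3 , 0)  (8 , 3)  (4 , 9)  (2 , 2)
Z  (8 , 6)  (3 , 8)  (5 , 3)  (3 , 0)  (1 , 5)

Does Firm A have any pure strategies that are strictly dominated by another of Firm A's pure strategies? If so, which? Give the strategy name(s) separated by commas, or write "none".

V is not dominated — it holds its own against W at C1 (2>0); X at C3 (5=5); Y at C1 (2>0); Z at C3 (5=5).
W is not dominated — it holds its own against V at C2 (4>2); X at C3 (6>5); Y at C1 (0=0); Z at C2 (4>3).
X: no other strategy beats it everywhere (V at C1 (3>2); W at C1 (3>0); Y at C1 (3>0); Z at C2 (9>3)).
Y: no other strategy beats it everywhere (V at C2 (3>2); W at C1 (0=0); X at C3 (8>5); Z at C2 (3=3)).
Z is not dominated — it holds its own against V at C1 (8>2); W at C1 (8>0); X at C1 (8>3); Y at C1 (8>0).

none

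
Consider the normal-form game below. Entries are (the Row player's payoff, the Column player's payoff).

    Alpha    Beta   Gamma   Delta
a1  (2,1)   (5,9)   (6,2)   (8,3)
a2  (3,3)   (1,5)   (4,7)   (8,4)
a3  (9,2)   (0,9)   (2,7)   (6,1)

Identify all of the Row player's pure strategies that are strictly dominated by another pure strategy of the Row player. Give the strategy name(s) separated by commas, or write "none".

Nothing dominates a1: a2 at Beta (5>1); a3 at Beta (5>0).
a2: no other strategy beats it everywhere (a1 at Alpha (3>2); a3 at Beta (1>0)).
a3: no other strategy beats it everywhere (a1 at Alpha (9>2); a2 at Alpha (9>3)).

none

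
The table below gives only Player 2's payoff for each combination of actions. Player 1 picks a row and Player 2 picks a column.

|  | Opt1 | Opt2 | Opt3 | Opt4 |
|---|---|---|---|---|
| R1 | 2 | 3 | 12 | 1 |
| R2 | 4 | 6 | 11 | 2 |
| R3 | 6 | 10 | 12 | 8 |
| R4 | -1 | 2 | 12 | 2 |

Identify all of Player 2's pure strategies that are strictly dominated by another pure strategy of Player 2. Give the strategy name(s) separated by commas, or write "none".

Opt1, Opt2, Opt4

Opt2 strictly dominates Opt1 — R1: 3>2, R2: 6>4, R3: 10>6, R4: 2>-1.
Opt2: dominated, since Opt3 does at least as well everywhere (R1: 12>3, R2: 11>6, R3: 12>10, R4: 12>2).
Nothing dominates Opt3: Opt1 at R1 (12>2); Opt2 at R1 (12>3); Opt4 at R1 (12>1).
Opt4 is strictly dominated by Opt3 (R1: 12>1, R2: 11>2, R3: 12>8, R4: 12>2).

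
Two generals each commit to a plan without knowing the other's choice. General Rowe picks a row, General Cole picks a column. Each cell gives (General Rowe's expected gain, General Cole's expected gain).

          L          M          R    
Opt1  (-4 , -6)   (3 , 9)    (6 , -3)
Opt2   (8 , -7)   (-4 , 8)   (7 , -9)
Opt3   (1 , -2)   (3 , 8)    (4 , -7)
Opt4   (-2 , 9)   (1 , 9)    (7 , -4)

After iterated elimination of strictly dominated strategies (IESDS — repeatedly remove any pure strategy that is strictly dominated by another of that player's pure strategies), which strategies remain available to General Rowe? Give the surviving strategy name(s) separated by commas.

General Cole's strategy R is strictly dominated by M (Opt1: 9>-3, Opt2: 8>-9, Opt3: 8>-7, Opt4: 9>-4) and is removed.
General Rowe's strategy Opt4 is strictly dominated by Opt3 (L: 1>-2, M: 3>1) and is removed.
General Cole's strategy L is strictly dominated by M (Opt1: 9>-6, Opt2: 8>-7, Opt3: 8>-2) and is removed.
For General Rowe, Opt1 strictly dominates Opt2 on the remaining columns (M: 3>-4); eliminate Opt2.
Among the remaining strategies, none is strictly dominated by another pure strategy of the same player, so the elimination stops.
Surviving strategies — General Rowe: {Opt1, Opt3}; General Cole: {M}.

Opt1, Opt3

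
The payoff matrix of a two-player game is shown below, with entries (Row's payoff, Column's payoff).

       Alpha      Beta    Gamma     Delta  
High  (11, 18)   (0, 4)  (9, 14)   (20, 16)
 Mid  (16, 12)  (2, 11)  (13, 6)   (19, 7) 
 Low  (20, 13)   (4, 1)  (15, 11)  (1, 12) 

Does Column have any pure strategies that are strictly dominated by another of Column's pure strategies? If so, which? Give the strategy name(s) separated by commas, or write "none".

Beta, Gamma, Delta

Nothing dominates Alpha: Beta at High (18>4); Gamma at High (18>14); Delta at High (18>16).
Alpha strictly dominates Beta — High: 18>4, Mid: 12>11, Low: 13>1.
Alpha strictly dominates Gamma — High: 18>14, Mid: 12>6, Low: 13>11.
Delta is strictly dominated by Alpha (High: 18>16, Mid: 12>7, Low: 13>12).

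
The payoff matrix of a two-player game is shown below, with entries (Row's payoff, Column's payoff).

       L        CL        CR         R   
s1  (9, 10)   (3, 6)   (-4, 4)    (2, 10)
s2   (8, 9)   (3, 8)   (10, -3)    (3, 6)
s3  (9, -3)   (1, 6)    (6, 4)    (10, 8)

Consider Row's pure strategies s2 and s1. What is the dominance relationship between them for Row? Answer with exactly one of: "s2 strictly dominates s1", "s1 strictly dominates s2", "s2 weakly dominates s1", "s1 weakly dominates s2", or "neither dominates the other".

neither dominates the other

s2's payoffs vs s1's, by Column's action — L: 8<9, CL: 3=3, CR: 10>-4, R: 3>2.
s2 does better at CR, R but worse at L; neither strategy dominates the other.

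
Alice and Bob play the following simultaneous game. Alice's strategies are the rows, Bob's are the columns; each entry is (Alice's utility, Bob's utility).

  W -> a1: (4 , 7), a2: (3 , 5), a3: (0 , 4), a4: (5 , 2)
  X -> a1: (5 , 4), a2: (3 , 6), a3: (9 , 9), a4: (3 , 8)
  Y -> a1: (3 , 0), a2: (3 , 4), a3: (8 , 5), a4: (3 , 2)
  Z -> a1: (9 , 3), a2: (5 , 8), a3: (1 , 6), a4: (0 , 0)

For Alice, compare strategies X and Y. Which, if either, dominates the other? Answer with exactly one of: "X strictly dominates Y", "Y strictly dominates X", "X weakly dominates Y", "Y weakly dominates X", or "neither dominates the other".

X weakly dominates Y

X's payoffs vs Y's, by Bob's action — a1: 5>3, a2: 3=3, a3: 9>8, a4: 3=3.
X is at least as good everywhere and strictly better somewhere (tied only at a2, a4), so X weakly but not strictly dominates Y.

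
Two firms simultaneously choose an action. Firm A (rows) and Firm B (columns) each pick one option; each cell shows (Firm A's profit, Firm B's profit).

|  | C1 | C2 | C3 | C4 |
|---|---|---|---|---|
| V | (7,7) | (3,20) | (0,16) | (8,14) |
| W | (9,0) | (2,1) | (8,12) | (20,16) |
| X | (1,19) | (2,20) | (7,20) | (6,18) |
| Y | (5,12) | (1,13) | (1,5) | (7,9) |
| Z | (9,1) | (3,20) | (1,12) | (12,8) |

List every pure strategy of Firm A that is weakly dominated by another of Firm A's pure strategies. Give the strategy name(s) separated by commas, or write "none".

V, X, Y

V is weakly dominated by Z (C1: 9>7, C2: 3=3, C3: 1>0, C4: 12>8).
W is not dominated — it holds its own against V at C1 (9>7); X at C1 (9>1); Y at C1 (9>5); Z at C3 (8>1).
X: dominated, since W does at least as well everywhere (C1: 9>1, C2: 2=2, C3: 8>7, C4: 20>6).
Y: dominated, since W does at least as well everywhere (C1: 9>5, C2: 2>1, C3: 8>1, C4: 20>7).
Z: no other strategy beats it everywhere (V at C1 (9>7); W at C2 (3>2); X at C1 (9>1); Y at C1 (9>5)).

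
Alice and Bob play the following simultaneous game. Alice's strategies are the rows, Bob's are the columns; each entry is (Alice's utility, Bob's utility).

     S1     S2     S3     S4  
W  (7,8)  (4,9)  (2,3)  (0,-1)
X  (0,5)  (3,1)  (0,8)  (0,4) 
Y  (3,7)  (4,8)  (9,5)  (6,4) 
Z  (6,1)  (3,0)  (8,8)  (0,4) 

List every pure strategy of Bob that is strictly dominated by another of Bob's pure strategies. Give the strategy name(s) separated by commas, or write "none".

S4

Nothing dominates S1: S2 at X (5>1); S3 at W (8>3); S4 at W (8>-1).
S2 is not dominated — it holds its own against S1 at W (9>8); S3 at W (9>3); S4 at W (9>-1).
Nothing dominates S3: S1 at X (8>5); S2 at X (8>1); S4 at W (3>-1).
S3 strictly dominates S4 — W: 3>-1, X: 8>4, Y: 5>4, Z: 8>4.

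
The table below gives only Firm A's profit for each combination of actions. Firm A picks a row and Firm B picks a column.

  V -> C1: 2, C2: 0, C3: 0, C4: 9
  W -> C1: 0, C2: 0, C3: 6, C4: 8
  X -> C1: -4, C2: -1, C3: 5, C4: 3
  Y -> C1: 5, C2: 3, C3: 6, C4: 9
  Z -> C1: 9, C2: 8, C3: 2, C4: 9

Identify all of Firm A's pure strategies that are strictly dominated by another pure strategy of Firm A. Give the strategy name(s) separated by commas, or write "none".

Nothing dominates V: W at C1 (2>0); X at C1 (2>-4); Y at C4 (9=9); Z at C4 (9=9).
Nothing dominates W: V at C2 (0=0); X at C1 (0>-4); Y at C3 (6=6); Z at C3 (6>2).
X is strictly dominated by W (C1: 0>-4, C2: 0>-1, C3: 6>5, C4: 8>3).
Y: no other strategy beats it everywhere (V at C1 (5>2); W at C1 (5>0); X at C1 (5>-4); Z at C3 (6>2)).
Z is not dominated — it holds its own against V at C1 (9>2); W at C1 (9>0); X at C1 (9>-4); Y at C1 (9>5).

X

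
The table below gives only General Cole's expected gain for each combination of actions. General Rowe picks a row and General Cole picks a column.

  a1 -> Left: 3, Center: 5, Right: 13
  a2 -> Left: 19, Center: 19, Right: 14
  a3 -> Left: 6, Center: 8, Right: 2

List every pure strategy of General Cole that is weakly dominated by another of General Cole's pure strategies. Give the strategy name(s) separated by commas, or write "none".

Center weakly dominates Left — a1: 5>3, a2: 19=19, a3: 8>6.
Center is not dominated — it holds its own against Left at a1 (5>3); Right at a2 (19>14).
Right is not dominated — it holds its own against Left at a1 (13>3); Center at a1 (13>5).

Left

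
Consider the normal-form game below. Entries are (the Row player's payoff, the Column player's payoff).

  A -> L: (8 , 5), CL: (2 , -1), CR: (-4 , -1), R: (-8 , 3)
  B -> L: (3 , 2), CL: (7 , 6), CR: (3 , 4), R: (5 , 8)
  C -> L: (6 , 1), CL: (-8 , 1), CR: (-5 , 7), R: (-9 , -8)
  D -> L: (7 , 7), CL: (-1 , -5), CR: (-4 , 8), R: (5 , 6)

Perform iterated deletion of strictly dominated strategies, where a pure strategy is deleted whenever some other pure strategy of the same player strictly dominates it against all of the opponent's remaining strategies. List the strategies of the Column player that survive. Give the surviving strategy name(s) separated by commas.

L, CR, R

Row C is eliminated: A beats it against every remaining column (L: 8>6, CL: 2>-8, CR: -4>-5, R: -8>-9).
For the Column player, R strictly dominates CL on the remaining rows (A: 3>-1, B: 8>6, D: 6>-5); eliminate CL.
Among the remaining strategies, none is strictly dominated by another pure strategy of the same player, so the elimination stops.
Surviving strategies — the Row player: {A, B, D}; the Column player: {L, CR, R}.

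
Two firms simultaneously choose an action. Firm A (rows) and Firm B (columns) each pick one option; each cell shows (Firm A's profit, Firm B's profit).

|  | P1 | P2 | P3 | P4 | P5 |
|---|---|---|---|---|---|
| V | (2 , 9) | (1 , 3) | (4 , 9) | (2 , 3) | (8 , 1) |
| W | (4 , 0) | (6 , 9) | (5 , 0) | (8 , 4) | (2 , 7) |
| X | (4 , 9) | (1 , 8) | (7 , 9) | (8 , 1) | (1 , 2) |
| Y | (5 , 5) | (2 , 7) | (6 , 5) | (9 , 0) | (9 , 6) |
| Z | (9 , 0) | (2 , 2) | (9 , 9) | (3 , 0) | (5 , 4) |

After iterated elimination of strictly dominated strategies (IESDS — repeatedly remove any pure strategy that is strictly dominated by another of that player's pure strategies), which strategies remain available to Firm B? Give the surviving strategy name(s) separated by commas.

P2, P3, P5

Row V is eliminated: Y beats it against every remaining column (P1: 5>2, P2: 2>1, P3: 6>4, P4: 9>2, P5: 9>8).
Firm B's strategy P4 is strictly dominated by P2 (W: 9>4, X: 8>1, Y: 7>0, Z: 2>0) and is removed.
Row X is eliminated: Z beats it against every remaining column (P1: 9>4, P2: 2>1, P3: 9>7, P5: 5>1).
For Firm B, P2 strictly dominates P1 on the remaining rows (W: 9>0, Y: 7>5, Z: 2>0); eliminate P1.
Among the remaining strategies, none is strictly dominated by another pure strategy of the same player, so the elimination stops.
Surviving strategies — Firm A: {W, Y, Z}; Firm B: {P2, P3, P5}.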